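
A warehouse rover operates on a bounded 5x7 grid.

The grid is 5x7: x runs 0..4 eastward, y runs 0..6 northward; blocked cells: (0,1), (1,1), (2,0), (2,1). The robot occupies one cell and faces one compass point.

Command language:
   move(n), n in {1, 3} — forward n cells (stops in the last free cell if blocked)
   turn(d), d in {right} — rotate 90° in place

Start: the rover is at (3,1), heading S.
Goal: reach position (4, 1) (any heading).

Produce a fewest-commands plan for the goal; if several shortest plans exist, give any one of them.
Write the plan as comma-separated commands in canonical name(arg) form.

turn(right), turn(right), turn(right), move(3)

from: at (3,1), heading S
step 1 (turn(right)): at (3,1), heading W
step 2 (turn(right)): at (3,1), heading N
step 3 (turn(right)): at (3,1), heading E
step 4 (move(3)): at (4,1), heading E
no 3-step plan works, so 4 is optimal.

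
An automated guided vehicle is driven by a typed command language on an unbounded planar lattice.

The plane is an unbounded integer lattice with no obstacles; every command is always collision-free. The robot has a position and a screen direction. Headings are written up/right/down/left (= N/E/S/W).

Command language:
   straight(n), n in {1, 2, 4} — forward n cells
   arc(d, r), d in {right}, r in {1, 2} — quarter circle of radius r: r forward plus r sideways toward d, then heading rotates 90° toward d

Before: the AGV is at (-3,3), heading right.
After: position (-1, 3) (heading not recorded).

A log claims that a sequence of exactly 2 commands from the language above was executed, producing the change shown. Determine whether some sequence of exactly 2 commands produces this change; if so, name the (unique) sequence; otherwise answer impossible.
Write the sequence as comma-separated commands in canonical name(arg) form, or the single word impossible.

start: at (-3,3), heading right
1. straight(1) → at (-2,3), heading right
2. straight(1) → at (-1,3), heading right
no rival 2-sequence matches.

straight(1), straight(1)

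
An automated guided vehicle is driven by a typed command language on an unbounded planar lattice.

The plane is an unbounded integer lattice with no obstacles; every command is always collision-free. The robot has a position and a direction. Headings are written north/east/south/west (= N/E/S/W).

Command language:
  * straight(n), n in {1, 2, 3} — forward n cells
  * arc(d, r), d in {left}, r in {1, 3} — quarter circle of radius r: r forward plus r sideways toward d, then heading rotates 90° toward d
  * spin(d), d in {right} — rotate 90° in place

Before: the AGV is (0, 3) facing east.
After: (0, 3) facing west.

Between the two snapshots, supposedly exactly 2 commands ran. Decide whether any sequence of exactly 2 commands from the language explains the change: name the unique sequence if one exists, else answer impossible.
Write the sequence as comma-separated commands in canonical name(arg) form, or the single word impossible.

spin(right), spin(right)

key: parked at (0,3) the whole time — nothing moves the robot
begin: (0, 3) facing east
[1] after spin(right): (0, 3) facing south
[2] after spin(right): (0, 3) facing west
all 36 alternatives checked — unique.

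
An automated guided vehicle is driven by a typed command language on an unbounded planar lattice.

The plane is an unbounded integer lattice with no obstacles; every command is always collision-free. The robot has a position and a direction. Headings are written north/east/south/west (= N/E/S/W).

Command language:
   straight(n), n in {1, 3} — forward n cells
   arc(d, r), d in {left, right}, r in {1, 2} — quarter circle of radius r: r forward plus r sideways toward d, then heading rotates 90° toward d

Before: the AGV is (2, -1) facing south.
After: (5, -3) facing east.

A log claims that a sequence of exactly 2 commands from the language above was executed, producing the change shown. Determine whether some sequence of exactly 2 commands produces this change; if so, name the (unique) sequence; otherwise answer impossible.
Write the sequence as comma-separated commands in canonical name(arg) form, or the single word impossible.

arc(left, 2), straight(1)

key: order matters: swapping arc(left, 2) and straight(1) lands elsewhere
start: (2, -1) facing south
1. arc(left, 2) → (4, -3) facing east
2. straight(1) → (5, -3) facing east
no other 2-command option fits: unique.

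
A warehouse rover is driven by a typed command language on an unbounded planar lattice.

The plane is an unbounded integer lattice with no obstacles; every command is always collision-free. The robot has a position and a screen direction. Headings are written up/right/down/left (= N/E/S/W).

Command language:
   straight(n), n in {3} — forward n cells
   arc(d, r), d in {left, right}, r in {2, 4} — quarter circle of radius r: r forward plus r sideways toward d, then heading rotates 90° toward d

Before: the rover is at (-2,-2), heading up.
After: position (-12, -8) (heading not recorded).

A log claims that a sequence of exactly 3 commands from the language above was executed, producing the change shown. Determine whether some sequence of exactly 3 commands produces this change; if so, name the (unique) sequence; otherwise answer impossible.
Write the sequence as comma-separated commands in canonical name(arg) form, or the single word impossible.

key: running arc(right, 4) before arc(left, 2) would end elsewhere — order is forced
t0: at (-2,-2), heading up
t=1 arc(left, 2) ⇒ at (-4,0), heading left
t=2 arc(left, 4) ⇒ at (-8,-4), heading down
t=3 arc(right, 4) ⇒ at (-12,-8), heading left
no other 3-command option fits: unique.

arc(left, 2), arc(left, 4), arc(right, 4)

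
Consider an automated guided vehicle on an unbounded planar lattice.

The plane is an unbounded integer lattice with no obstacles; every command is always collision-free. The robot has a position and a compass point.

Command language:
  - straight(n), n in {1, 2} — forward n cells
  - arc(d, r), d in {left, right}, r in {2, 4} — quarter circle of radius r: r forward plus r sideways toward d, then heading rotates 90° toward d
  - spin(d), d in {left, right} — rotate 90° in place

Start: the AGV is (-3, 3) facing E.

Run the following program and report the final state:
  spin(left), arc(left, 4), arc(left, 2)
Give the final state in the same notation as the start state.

begin: (-3, 3) facing E
1. spin(left) → (-3, 3) facing N
2. arc(left, 4) → (-7, 7) facing W
3. arc(left, 2) → (-9, 5) facing S

(-9, 5) facing S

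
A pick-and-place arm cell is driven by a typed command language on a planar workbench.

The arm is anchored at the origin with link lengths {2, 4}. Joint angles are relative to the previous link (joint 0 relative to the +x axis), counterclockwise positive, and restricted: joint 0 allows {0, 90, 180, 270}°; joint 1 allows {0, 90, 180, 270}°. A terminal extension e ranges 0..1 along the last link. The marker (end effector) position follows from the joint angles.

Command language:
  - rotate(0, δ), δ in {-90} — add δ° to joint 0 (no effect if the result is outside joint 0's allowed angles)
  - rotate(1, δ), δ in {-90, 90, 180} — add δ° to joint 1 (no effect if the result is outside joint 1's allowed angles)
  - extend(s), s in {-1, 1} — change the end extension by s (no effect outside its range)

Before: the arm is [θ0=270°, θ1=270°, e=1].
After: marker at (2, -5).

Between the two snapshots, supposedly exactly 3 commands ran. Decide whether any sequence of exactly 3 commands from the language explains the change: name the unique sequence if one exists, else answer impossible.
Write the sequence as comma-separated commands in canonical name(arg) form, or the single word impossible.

start: [θ0=270°, θ1=270°, e=1]
1. rotate(0, -90) → [θ0=180°, θ1=270°, e=1]
2. rotate(0, -90) → [θ0=90°, θ1=270°, e=1]
3. rotate(0, -90) → [θ0=0°, θ1=270°, e=1]
all 216 alternatives checked — unique.

rotate(0, -90), rotate(0, -90), rotate(0, -90)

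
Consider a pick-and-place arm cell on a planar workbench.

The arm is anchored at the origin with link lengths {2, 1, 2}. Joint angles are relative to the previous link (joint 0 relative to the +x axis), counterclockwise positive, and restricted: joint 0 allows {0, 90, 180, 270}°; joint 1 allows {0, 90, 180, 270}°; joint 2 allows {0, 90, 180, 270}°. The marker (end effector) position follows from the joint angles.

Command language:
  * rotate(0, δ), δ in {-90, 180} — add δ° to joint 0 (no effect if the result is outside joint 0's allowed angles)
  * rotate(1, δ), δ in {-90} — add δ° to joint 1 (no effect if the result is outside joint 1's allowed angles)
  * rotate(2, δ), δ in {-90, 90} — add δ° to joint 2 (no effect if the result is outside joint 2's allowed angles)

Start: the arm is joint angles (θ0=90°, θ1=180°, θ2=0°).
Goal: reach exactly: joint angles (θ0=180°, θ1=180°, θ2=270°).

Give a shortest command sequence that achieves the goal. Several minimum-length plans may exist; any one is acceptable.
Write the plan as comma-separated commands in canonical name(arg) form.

rotate(0, 180), rotate(2, -90), rotate(0, -90)

t0: joint angles (θ0=90°, θ1=180°, θ2=0°)
step 1 (rotate(0, 180)): joint angles (θ0=270°, θ1=180°, θ2=0°)
step 2 (rotate(2, -90)): joint angles (θ0=270°, θ1=180°, θ2=270°)
step 3 (rotate(0, -90)): joint angles (θ0=180°, θ1=180°, θ2=270°)
no 2-step plan works, so 3 is optimal.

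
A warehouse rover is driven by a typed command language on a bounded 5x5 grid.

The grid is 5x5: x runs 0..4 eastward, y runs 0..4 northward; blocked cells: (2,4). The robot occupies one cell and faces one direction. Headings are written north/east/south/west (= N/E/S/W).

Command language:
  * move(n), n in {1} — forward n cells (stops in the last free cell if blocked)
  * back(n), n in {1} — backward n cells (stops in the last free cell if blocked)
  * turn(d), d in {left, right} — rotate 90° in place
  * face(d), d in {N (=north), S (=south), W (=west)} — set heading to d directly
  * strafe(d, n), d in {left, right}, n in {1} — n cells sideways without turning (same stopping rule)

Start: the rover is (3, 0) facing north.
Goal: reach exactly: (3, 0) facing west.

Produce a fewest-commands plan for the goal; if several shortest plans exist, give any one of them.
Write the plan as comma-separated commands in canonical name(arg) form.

face(W)

from: (3, 0) facing north
[1] after face(W): (3, 0) facing west
nothing shorter than 1 reaches the goal.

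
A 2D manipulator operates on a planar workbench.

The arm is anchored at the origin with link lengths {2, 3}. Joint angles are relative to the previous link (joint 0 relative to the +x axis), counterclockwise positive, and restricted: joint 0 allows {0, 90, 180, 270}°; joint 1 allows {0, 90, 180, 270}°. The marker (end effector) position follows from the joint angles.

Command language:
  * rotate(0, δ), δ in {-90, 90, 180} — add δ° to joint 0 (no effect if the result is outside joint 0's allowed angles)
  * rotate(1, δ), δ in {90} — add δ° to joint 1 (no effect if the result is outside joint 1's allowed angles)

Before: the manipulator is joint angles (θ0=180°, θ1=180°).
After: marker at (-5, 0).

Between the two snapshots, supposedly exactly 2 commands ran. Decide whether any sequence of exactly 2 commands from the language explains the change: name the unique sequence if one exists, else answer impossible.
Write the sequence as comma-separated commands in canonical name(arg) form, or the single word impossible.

initial: joint angles (θ0=180°, θ1=180°)
[1] after rotate(1, 90): joint angles (θ0=180°, θ1=270°)
[2] after rotate(1, 90): joint angles (θ0=180°, θ1=0°)
no rival 2-sequence matches.

rotate(1, 90), rotate(1, 90)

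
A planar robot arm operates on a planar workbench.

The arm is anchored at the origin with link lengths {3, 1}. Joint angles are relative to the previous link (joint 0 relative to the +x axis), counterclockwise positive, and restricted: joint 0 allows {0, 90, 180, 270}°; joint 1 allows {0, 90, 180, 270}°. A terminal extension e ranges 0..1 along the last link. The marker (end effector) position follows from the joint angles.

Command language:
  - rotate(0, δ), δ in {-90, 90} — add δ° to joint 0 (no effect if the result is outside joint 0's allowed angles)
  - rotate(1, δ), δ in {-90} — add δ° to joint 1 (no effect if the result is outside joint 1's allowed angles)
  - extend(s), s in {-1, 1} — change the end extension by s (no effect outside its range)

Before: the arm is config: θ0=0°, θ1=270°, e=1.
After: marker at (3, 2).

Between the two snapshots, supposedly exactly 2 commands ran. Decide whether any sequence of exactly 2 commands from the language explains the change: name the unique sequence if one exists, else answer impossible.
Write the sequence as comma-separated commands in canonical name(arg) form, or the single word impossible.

from: config: θ0=0°, θ1=270°, e=1
[1] after rotate(1, -90): config: θ0=0°, θ1=180°, e=1
[2] after rotate(1, -90): config: θ0=0°, θ1=90°, e=1
no rival 2-sequence matches.

rotate(1, -90), rotate(1, -90)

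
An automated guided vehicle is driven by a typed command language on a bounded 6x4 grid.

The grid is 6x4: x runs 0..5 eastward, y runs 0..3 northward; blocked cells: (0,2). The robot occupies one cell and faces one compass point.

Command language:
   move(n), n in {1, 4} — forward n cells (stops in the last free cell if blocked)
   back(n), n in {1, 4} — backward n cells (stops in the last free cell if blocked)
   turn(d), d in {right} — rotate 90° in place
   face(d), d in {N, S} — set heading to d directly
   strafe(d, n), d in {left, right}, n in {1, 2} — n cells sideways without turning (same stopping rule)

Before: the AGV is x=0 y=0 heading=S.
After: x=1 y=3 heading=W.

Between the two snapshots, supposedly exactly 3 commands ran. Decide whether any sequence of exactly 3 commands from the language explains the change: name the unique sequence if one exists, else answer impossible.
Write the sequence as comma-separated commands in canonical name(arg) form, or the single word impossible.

strafe(left, 1), back(4), turn(right)

key: position moved to (1,3) AND the heading swung to W — translation plus rotation needed
begin: x=0 y=0 heading=S
1. strafe(left, 1) → x=1 y=0 heading=S
2. back(4) → x=1 y=3 heading=S
3. turn(right) → x=1 y=3 heading=W
no rival 3-sequence matches.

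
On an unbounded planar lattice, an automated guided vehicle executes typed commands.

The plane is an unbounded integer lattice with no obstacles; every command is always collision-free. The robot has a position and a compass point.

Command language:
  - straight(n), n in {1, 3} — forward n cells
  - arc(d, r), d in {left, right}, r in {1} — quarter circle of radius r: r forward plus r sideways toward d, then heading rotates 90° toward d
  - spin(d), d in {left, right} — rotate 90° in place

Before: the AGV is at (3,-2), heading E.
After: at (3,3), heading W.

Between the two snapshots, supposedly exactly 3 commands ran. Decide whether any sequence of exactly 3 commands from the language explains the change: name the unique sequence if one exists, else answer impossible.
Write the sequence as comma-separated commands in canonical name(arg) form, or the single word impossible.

key: position moved to (3,3) AND the heading swung to W — translation plus rotation needed
initial: at (3,-2), heading E
1. arc(left, 1) → at (4,-1), heading N
2. straight(3) → at (4,2), heading N
3. arc(left, 1) → at (3,3), heading W
all 216 alternatives checked — unique.

arc(left, 1), straight(3), arc(left, 1)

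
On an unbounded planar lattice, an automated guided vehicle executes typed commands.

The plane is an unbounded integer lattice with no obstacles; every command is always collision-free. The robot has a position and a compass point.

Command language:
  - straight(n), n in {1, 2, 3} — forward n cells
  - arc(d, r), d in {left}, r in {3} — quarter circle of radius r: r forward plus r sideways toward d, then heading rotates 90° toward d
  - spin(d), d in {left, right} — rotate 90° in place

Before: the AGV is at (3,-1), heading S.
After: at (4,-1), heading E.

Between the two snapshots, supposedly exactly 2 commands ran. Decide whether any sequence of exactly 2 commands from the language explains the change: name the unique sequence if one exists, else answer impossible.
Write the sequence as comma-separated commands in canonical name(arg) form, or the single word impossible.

spin(left), straight(1)

key: cell and facing (now E) both changed — the 2 commands mix motion and turning
initial: at (3,-1), heading S
t=1 spin(left) ⇒ at (3,-1), heading E
t=2 straight(1) ⇒ at (4,-1), heading E
all 36 alternatives checked — unique.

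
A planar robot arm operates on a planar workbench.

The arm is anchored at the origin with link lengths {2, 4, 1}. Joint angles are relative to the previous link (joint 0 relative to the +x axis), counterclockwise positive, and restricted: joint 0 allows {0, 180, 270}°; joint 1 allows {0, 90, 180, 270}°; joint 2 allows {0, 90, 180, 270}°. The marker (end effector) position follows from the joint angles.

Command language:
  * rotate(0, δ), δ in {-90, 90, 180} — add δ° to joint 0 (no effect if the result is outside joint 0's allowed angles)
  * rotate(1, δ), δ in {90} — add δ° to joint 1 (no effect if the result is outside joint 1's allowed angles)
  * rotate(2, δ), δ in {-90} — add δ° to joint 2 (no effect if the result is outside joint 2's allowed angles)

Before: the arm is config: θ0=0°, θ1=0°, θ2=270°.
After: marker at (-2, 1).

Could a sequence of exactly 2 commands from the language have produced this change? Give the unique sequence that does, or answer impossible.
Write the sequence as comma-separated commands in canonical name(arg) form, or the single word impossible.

from: config: θ0=0°, θ1=0°, θ2=270°
1. rotate(1, 90) → config: θ0=0°, θ1=90°, θ2=270°
2. rotate(1, 90) → config: θ0=0°, θ1=180°, θ2=270°
no rival 2-sequence matches.

rotate(1, 90), rotate(1, 90)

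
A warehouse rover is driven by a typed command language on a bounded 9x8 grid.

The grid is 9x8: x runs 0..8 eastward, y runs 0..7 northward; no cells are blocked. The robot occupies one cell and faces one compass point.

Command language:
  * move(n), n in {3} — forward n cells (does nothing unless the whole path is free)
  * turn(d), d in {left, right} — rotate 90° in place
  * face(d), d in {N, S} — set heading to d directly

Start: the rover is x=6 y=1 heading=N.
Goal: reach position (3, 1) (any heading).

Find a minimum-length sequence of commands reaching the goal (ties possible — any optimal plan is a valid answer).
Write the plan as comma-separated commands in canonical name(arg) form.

initial: x=6 y=1 heading=N
[1] after turn(left): x=6 y=1 heading=W
[2] after move(3): x=3 y=1 heading=W
minimal: 2 command(s), checked below 2.

turn(left), move(3)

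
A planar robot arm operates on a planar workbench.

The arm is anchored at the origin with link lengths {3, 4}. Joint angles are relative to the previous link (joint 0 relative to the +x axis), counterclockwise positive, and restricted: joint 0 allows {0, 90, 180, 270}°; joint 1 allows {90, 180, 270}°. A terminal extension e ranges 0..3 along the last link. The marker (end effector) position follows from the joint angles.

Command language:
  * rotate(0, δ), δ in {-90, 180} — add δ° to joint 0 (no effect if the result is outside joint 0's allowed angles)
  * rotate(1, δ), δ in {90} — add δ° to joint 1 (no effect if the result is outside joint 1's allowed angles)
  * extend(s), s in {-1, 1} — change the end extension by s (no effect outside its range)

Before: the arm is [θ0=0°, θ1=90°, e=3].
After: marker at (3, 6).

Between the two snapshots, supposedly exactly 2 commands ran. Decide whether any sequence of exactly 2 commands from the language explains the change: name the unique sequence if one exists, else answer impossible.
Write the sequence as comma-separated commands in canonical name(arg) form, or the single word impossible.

key: order matters: swapping extend(1) and extend(-1) lands elsewhere
start: [θ0=0°, θ1=90°, e=3]
step 1 (extend(1)): [θ0=0°, θ1=90°, e=3]
step 2 (extend(-1)): [θ0=0°, θ1=90°, e=2]
no other 2-command option fits: unique.

extend(1), extend(-1)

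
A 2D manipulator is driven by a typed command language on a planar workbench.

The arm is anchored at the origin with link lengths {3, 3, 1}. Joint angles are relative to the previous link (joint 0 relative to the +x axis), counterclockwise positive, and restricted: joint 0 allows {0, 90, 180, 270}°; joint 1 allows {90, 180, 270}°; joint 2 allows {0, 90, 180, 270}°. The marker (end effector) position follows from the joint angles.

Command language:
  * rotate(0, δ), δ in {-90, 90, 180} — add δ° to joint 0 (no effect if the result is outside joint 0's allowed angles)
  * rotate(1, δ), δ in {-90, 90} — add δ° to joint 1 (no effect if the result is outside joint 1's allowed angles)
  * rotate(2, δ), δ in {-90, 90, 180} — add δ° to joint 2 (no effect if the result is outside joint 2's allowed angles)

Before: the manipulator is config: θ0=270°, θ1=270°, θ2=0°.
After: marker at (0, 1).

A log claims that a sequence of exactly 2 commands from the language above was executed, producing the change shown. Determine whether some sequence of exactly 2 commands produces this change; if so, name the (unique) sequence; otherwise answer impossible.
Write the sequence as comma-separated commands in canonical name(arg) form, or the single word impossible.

rotate(1, 90), rotate(1, -90)

key: running rotate(1, -90) before rotate(1, 90) would end elsewhere — order is forced
begin: config: θ0=270°, θ1=270°, θ2=0°
[1] after rotate(1, 90): config: θ0=270°, θ1=270°, θ2=0°
[2] after rotate(1, -90): config: θ0=270°, θ1=180°, θ2=0°
uniquely the one of 64 2-step routes that fits.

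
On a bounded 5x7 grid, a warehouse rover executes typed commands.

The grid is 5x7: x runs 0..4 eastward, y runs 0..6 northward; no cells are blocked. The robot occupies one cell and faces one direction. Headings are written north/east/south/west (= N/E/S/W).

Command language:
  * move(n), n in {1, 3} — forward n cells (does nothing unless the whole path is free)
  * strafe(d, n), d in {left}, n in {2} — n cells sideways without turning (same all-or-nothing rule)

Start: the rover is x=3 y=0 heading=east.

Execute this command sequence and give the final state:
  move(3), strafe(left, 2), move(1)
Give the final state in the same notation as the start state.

initial: x=3 y=0 heading=east
t=1 move(3) ⇒ x=3 y=0 heading=east
t=2 strafe(left, 2) ⇒ x=3 y=2 heading=east
t=3 move(1) ⇒ x=4 y=2 heading=east

x=4 y=2 heading=east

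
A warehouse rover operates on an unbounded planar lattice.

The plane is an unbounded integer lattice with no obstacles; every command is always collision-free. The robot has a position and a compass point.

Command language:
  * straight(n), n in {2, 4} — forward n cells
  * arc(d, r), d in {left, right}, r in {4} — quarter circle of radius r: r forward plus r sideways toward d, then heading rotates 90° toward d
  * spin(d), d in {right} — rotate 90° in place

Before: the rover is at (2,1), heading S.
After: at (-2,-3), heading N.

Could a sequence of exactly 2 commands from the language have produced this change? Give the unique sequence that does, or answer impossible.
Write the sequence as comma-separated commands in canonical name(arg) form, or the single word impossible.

arc(right, 4), spin(right)

key: running spin(right) before arc(right, 4) would end elsewhere — order is forced
start: at (2,1), heading S
1. arc(right, 4) → at (-2,-3), heading W
2. spin(right) → at (-2,-3), heading N
uniquely the one of 25 2-step routes that fits.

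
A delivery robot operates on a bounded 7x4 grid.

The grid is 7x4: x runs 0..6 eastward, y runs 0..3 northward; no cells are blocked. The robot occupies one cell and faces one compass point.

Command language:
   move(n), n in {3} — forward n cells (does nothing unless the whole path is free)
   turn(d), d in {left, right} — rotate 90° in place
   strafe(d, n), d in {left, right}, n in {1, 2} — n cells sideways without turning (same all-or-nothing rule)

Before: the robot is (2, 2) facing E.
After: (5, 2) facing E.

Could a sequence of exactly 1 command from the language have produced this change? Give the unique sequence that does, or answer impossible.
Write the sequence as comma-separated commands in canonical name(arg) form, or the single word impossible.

move(3)

key: heading stays E — the single command does not turn
t0: (2, 2) facing E
step 1 (move(3)): (5, 2) facing E
no rival 1-sequence matches.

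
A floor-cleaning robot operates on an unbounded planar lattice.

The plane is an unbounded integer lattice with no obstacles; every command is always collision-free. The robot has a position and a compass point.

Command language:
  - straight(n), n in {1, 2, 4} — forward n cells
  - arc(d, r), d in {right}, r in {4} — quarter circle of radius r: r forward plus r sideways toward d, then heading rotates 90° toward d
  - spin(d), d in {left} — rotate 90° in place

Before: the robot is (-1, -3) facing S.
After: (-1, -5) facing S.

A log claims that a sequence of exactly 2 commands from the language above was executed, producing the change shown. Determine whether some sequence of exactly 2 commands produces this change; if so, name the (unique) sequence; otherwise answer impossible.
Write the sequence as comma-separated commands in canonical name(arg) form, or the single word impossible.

key: heading stays S — no command in the sequence turns
begin: (-1, -3) facing S
step 1 (straight(1)): (-1, -4) facing S
step 2 (straight(1)): (-1, -5) facing S
no rival 2-sequence matches.

straight(1), straight(1)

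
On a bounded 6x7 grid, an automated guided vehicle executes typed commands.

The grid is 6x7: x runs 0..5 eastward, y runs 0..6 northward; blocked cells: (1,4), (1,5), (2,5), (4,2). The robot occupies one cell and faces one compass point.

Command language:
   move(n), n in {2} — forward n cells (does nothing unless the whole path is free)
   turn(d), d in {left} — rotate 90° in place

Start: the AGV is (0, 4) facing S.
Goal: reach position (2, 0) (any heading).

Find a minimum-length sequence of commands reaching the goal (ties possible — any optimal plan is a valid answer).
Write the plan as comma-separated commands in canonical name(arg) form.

initial: (0, 4) facing S
[1] after move(2): (0, 2) facing S
[2] after move(2): (0, 0) facing S
[3] after turn(left): (0, 0) facing E
[4] after move(2): (2, 0) facing E
nothing shorter than 4 reaches the goal.

move(2), move(2), turn(left), move(2)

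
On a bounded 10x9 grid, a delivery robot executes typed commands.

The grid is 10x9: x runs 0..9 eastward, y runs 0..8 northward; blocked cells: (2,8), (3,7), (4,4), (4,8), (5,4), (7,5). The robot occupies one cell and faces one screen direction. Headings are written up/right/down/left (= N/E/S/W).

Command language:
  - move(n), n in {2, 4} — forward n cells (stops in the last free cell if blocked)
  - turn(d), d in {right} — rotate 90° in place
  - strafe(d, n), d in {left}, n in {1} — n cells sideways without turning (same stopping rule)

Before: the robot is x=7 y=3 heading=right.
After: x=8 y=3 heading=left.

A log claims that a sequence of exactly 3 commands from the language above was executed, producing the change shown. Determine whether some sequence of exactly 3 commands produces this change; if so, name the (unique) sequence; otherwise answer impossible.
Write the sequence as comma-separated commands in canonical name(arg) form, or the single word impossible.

turn(right), strafe(left, 1), turn(right)

key: cell and facing (now W) both changed — the 3 commands mix motion and turning
initial: x=7 y=3 heading=right
t=1 turn(right) ⇒ x=7 y=3 heading=down
t=2 strafe(left, 1) ⇒ x=8 y=3 heading=down
t=3 turn(right) ⇒ x=8 y=3 heading=left
no rival 3-sequence matches.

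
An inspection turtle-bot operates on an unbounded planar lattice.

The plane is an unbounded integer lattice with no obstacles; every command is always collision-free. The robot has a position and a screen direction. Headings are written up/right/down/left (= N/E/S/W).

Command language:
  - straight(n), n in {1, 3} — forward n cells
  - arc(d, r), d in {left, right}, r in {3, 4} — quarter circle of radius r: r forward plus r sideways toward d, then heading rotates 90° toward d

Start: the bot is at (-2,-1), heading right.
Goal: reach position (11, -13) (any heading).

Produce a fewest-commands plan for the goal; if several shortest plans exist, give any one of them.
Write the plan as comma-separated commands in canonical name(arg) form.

initial: at (-2,-1), heading right
step 1 (straight(1)): at (-1,-1), heading right
step 2 (arc(right, 4)): at (3,-5), heading down
step 3 (arc(left, 4)): at (7,-9), heading right
step 4 (arc(right, 4)): at (11,-13), heading down
minimal: 4 command(s), checked below 4.

straight(1), arc(right, 4), arc(left, 4), arc(right, 4)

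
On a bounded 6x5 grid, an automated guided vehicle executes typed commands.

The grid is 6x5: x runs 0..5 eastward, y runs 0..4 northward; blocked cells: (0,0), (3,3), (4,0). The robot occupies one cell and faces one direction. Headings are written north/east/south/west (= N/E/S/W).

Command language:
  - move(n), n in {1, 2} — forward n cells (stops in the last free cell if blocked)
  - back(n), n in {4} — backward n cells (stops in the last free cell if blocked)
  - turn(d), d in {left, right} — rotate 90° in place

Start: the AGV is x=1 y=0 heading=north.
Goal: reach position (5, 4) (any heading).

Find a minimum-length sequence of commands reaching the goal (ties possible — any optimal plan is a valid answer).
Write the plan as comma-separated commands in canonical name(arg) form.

initial: x=1 y=0 heading=north
t=1 move(2) ⇒ x=1 y=2 heading=north
t=2 move(2) ⇒ x=1 y=4 heading=north
t=3 turn(left) ⇒ x=1 y=4 heading=west
t=4 back(4) ⇒ x=5 y=4 heading=west
nothing shorter than 4 reaches the goal.

move(2), move(2), turn(left), back(4)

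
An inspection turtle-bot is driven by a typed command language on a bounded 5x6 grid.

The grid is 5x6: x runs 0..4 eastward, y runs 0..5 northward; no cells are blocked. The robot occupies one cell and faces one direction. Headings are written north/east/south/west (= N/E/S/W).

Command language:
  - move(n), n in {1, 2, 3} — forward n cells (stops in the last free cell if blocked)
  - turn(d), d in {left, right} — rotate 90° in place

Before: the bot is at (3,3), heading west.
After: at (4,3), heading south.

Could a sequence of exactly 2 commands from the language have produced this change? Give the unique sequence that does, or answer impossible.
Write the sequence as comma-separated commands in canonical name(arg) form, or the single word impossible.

every 2-command combo misses the target.

impossible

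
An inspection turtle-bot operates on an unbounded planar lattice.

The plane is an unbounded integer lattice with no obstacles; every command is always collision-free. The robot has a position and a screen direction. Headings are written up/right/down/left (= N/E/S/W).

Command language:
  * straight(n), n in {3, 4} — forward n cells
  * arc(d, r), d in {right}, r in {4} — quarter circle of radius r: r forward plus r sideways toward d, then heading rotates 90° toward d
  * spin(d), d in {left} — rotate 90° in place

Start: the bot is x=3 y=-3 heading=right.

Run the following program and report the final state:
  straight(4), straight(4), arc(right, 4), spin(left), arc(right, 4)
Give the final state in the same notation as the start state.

initial: x=3 y=-3 heading=right
t=1 straight(4) ⇒ x=7 y=-3 heading=right
t=2 straight(4) ⇒ x=11 y=-3 heading=right
t=3 arc(right, 4) ⇒ x=15 y=-7 heading=down
t=4 spin(left) ⇒ x=15 y=-7 heading=right
t=5 arc(right, 4) ⇒ x=19 y=-11 heading=down

x=19 y=-11 heading=down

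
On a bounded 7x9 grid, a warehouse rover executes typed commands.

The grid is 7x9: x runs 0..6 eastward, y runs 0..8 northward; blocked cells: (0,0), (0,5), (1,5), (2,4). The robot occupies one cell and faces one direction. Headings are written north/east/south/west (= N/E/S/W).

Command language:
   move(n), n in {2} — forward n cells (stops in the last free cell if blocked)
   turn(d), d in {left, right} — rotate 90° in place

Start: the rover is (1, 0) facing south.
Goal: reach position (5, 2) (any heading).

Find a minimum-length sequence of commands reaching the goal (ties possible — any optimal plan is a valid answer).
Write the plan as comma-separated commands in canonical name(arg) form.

initial: (1, 0) facing south
[1] after turn(left): (1, 0) facing east
[2] after move(2): (3, 0) facing east
[3] after move(2): (5, 0) facing east
[4] after turn(left): (5, 0) facing north
[5] after move(2): (5, 2) facing north
nothing shorter than 5 reaches the goal.

turn(left), move(2), move(2), turn(left), move(2)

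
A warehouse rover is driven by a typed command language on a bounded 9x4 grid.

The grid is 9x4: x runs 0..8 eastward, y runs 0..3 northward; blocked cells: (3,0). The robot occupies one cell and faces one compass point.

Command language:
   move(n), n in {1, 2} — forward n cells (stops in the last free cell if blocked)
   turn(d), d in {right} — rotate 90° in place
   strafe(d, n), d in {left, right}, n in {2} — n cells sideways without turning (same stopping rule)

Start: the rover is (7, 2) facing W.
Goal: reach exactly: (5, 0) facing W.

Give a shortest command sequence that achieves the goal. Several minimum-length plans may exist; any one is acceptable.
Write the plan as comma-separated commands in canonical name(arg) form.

start: (7, 2) facing W
t=1 strafe(left, 2) ⇒ (7, 0) facing W
t=2 move(2) ⇒ (5, 0) facing W
no 1-step plan works, so 2 is optimal.

strafe(left, 2), move(2)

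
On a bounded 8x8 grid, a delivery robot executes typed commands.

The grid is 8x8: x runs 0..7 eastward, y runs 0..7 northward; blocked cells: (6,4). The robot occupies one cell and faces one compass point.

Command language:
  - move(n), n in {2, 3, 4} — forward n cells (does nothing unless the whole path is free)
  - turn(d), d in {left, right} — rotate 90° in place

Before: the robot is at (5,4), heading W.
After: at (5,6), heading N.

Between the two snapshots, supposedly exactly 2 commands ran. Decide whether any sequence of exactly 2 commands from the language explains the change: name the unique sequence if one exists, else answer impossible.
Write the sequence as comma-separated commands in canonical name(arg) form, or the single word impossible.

key: cell and facing (now N) both changed — the 2 commands mix motion and turning
begin: at (5,4), heading W
t=1 turn(right) ⇒ at (5,4), heading N
t=2 move(2) ⇒ at (5,6), heading N
no rival 2-sequence matches.

turn(right), move(2)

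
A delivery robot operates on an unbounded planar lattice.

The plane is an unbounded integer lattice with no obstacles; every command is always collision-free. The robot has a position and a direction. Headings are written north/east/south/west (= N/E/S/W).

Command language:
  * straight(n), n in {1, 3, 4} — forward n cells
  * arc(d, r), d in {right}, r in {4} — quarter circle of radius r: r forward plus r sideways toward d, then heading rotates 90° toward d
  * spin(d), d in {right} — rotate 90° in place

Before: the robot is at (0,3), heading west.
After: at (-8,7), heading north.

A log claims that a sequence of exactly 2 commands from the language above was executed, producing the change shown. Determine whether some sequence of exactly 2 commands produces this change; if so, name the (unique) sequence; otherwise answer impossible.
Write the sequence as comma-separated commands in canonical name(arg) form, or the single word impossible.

key: running arc(right, 4) before straight(4) would end elsewhere — order is forced
begin: at (0,3), heading west
t=1 straight(4) ⇒ at (-4,3), heading west
t=2 arc(right, 4) ⇒ at (-8,7), heading north
no other 2-command option fits: unique.

straight(4), arc(right, 4)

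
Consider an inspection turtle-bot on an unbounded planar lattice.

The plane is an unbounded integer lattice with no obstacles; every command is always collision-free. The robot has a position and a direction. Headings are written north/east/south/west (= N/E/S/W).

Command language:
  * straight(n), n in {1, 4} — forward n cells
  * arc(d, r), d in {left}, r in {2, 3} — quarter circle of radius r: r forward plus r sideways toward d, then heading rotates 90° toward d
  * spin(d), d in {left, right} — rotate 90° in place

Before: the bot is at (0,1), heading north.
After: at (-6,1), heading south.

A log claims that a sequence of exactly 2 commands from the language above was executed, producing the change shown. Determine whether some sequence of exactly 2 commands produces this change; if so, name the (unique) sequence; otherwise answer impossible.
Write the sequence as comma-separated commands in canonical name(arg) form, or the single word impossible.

key: position moved to (-6,1) AND the heading swung to S — translation plus rotation needed
from: at (0,1), heading north
1. arc(left, 3) → at (-3,4), heading west
2. arc(left, 3) → at (-6,1), heading south
uniquely the one of 36 2-step routes that fits.

arc(left, 3), arc(left, 3)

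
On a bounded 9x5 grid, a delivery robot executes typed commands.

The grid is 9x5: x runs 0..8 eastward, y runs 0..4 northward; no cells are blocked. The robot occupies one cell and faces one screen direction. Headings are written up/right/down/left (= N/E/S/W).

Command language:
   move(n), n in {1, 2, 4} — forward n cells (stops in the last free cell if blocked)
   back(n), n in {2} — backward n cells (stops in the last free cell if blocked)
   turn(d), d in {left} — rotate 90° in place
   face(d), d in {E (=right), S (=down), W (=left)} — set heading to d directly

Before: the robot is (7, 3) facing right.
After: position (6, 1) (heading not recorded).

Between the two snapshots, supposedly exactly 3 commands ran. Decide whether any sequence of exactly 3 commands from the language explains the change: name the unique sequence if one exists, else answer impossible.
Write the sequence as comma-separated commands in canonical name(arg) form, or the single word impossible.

impossible

no 3-step route produces this change.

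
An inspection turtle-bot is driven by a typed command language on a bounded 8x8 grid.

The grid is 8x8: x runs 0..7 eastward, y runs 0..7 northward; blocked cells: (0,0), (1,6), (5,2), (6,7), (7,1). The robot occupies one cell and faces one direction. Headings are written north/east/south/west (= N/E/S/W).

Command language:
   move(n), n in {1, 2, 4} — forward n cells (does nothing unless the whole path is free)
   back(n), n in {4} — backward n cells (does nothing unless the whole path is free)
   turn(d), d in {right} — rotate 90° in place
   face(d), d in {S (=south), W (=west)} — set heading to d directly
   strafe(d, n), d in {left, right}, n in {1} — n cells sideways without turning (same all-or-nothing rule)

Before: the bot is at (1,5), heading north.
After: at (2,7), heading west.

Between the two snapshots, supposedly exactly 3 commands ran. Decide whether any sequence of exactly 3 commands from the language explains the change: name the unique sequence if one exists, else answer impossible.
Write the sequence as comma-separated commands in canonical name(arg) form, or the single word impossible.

strafe(right, 1), move(2), face(W)

key: running face(W) before strafe(right, 1) would end elsewhere — order is forced
start: at (1,5), heading north
[1] after strafe(right, 1): at (2,5), heading north
[2] after move(2): at (2,7), heading north
[3] after face(W): at (2,7), heading west
all 729 alternatives checked — unique.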